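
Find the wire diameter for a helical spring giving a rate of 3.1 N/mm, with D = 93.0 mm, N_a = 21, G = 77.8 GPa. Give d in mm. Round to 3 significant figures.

d = (8D³N_a·k / G)^(1/4) = (8·93.0³·21·3.1 / (77.8×10³))^0.25
  = (5384.4)^0.25 = 8.5661 mm

8.57 mm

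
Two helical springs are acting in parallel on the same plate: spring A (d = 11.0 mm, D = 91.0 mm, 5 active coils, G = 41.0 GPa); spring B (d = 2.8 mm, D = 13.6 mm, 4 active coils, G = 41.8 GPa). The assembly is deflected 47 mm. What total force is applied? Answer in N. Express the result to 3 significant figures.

2440 N

k_A = Gd⁴/(8D³N_a) = (41.0×10³)(11.0⁴)/(8·91.0³·5) = 19.915 N/mm
k_B = Gd⁴/(8D³N_a) = (41.8×10³)(2.8⁴)/(8·13.6³·4) = 31.918 N/mm
Parallel: k_eq = 19.915 + 31.918 = 51.833 N/mm
F = k_eq·δ = 51.833·47 = 2436.2 N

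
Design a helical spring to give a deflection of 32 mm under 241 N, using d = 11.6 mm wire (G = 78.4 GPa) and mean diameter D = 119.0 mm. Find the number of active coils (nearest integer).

14

Required rate k = F/δ = 241/32 = 7.5312 N/mm
N_a = Gd⁴/(8D³k) = (78.4×10³ × 11.6⁴)/(8 × 119.0³ × 7.5312)
    = 1.41954e+09 / 1.01531e+08 = 13.98 → 14 coils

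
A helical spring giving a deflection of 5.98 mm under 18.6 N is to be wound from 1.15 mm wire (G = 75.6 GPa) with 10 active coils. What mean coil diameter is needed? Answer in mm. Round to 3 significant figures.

8.10 mm

Required rate k = F/δ = 18.6/5.98 = 3.1104 N/mm
D = (Gd⁴/(8N_a·k))^(1/3) = (75.6×10³·1.15⁴/(8·10·3.1104))^(1/3)
  = (531.388)^(1/3) = 8.0997 mm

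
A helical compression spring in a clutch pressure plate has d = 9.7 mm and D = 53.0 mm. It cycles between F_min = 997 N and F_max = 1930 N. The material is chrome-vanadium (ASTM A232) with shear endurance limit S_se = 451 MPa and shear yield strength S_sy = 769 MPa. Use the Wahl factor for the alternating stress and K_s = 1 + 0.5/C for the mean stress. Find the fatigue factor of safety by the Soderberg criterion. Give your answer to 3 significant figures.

1.99

C = D/d = 53.0/9.7 = 5.4639; K_W = (4C−1)/(4C−4)+0.615/C = 1.2806; K_s = 1+0.5/C = 1.0915
F_a = (F_max−F_min)/2 = 466.5 N; F_m = (F_max+F_min)/2 = 1463.5 N
τ_a = K_W·8F_aD/(πd³) = 1.2806 × 68.985 = 88.34 MPa
τ_m = K_s·8F_mD/(πd³) = 1.0915 × 216.42 = 236.22 MPa
Soderberg: 1/n_f = τ_a/S_se + τ_m/S_sy = 88.34/451 + 236.22/769 = 0.19588 + 0.30718 = 0.50306
n_f = 1/0.50306 = 1.988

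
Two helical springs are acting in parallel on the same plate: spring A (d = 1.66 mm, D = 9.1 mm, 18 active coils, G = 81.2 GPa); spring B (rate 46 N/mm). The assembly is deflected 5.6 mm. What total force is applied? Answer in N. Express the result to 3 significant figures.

k_A = Gd⁴/(8D³N_a) = (81.2×10³)(1.66⁴)/(8·9.1³·18) = 5.682 N/mm
Parallel: k_eq = 5.682 + 46 = 51.682 N/mm
F = k_eq·δ = 51.682·5.6 = 289.42 N

289 N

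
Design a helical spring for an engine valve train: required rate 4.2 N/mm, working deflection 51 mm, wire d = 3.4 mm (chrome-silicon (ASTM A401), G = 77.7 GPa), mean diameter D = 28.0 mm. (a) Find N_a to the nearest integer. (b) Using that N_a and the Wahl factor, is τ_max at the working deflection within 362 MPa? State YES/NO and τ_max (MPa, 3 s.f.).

N_a = Gd⁴/(8D³k) = (77.7×10³)(3.4⁴)/(8·28.0³·4.2) = 14.08 → N_a = 14
Actual rate k = Gd⁴/(8D³·14) = 4.2232 N/mm
Working load F = kδ = 4.2232·51 = 215.38 N
C = 28.0/3.4 = 8.2353; K_W = (4C−1)/(4C−4)+0.615/C = 1.1783
τ_max = K_W·8FD/(πd³) = 1.1783·390.73 = 460.41 MPa
τ_max > 362 MPa → exceeds allowable

(a) 14 coils; (b) NO, τ_max = 460 MPa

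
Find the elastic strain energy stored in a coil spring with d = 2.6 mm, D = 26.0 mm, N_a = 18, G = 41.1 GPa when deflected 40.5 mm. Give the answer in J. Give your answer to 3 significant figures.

k = Gd⁴/(8D³N_a) = (41.1×10³)(2.6⁴)/(8·26.0³·18) = 0.74208 N/mm
U = ½kδ² = 0.5 × 0.74208 × 40.5² = 608.6 N·mm = 0.6086 J

0.609 J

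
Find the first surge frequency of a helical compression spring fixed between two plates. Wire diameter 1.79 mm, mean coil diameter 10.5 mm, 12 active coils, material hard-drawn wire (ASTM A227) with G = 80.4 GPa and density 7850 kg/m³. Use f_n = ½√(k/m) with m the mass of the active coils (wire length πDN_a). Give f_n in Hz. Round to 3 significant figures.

487 Hz

k = Gd⁴/(8D³N_a) = (80.4×10³)(1.79⁴)/(8·10.5³·12) = 7.4273 N/mm = 7427.3 N/m
Wire length L = πDN_a = π·10.5·12 = 395.84 mm
m = ρ·(πd²/4)·L = 7850 × 2.5165×10⁻⁶ m² × 0.39584 m = 0.0078196 kg
f_n = ½√(k/m) = 0.5·√(7427.3/0.0078196) = 0.5·√(9.4982e+05) = 487.29 Hz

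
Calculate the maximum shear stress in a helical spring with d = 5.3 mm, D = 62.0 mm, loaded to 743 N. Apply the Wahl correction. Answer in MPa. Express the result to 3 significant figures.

885 MPa

Spring index C = D/d = 62.0/5.3 = 11.6981
K_W = (4C−1)/(4C−4) + 0.615/C = 45.792/42.792 + 0.0526 = 1.1227
τ₀ = 8FD/(πd³) = 8·743·62.0/(π·5.3³) = 368528/467.71 = 787.94 MPa
τ_max = K·τ₀ = 1.1227 × 787.94 = 884.6 MPa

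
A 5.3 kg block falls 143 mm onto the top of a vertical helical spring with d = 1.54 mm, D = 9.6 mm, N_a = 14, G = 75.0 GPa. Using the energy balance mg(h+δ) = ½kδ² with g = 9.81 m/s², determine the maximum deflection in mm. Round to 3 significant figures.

72.6 mm

k = Gd⁴/(8D³N_a) = (75.0×10³)(1.54⁴)/(8·9.6³·14) = 4.2571 N/mm
W = mg = 5.3 × 9.81 = 51.993 N
½kδ² − Wδ − Wh = 0 → δ = (W + √(W² + 2kWh))/k
δ = (51.993 + √(2703.3 + 63302.9))/4.2571 = (51.993 + 256.92)/4.2571 = 72.564 mm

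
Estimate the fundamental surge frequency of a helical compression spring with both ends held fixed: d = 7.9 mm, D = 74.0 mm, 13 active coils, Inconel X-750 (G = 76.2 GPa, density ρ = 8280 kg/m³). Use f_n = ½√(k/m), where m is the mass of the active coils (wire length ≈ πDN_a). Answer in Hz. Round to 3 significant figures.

k = Gd⁴/(8D³N_a) = (76.2×10³)(7.9⁴)/(8·74.0³·13) = 7.0426 N/mm = 7042.6 N/m
Wire length L = πDN_a = π·74.0·13 = 3022.2 mm
m = ρ·(πd²/4)·L = 8280 × 49.017×10⁻⁶ m² × 3.0222 m = 1.2266 kg
f_n = ½√(k/m) = 0.5·√(7042.6/1.2266) = 0.5·√(5741.6) = 37.887 Hz

37.9 Hz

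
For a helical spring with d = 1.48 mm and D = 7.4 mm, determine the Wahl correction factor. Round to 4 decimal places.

C = D/d = 7.4/1.48 = 5.0000
K_W = (4C−1)/(4C−4) + 0.615/C = 19.000/16.000 + 0.1230 = 1.3105

1.3105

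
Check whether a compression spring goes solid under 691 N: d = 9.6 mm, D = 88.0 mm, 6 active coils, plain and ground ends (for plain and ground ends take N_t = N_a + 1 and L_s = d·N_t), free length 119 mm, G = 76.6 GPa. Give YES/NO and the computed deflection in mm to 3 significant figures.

k = Gd⁴/(8D³N_a) = (76.6×10³)(9.6⁴)/(8·88.0³·6) = 19.89 N/mm
N_t = 7; L_s = 9.6·7 = 67.2 mm; δ_solid = L₀ − L_s = 119 − 67.2 = 51.8 mm
δ = F/k = 691/19.89 = 34.742 mm
δ < δ_solid → spring does not go solid

NO, δ = 34.7 mm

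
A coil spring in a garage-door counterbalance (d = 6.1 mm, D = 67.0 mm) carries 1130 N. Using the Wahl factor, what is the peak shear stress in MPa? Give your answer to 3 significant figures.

961 MPa

Spring index C = D/d = 67.0/6.1 = 10.9836
K_W = (4C−1)/(4C−4) + 0.615/C = 42.934/39.934 + 0.0560 = 1.1311
τ₀ = 8FD/(πd³) = 8·1130·67.0/(π·6.1³) = 605680/713.08 = 849.38 MPa
τ_max = K·τ₀ = 1.1311 × 849.38 = 960.75 MPa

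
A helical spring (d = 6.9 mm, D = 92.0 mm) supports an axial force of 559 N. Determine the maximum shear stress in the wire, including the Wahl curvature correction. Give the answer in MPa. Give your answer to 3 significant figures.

441 MPa

Spring index C = D/d = 92.0/6.9 = 13.3333
K_W = (4C−1)/(4C−4) + 0.615/C = 52.333/49.333 + 0.0461 = 1.1069
τ₀ = 8FD/(πd³) = 8·559·92.0/(π·6.9³) = 411424/1032 = 398.65 MPa
τ_max = K·τ₀ = 1.1069 × 398.65 = 441.28 MPa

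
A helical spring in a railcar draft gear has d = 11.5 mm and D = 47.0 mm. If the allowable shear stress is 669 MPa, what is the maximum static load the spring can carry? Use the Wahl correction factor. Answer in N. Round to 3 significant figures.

C = D/d = 47.0/11.5 = 4.0870
K_W = (4C−1)/(4C−4) + 0.615/C = 15.348/12.348 + 0.1505 = 1.3934
τ_max = K·8FD/(πd³) → F_max = τ_allow·πd³/(8DK)
F_max = 669·π·11.5³/(8·47.0·1.3934) = 3.1965e+06/523.93 = 6100.9 N

6100 N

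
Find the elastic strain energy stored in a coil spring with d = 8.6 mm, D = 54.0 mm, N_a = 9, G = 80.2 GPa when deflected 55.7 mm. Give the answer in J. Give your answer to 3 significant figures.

k = Gd⁴/(8D³N_a) = (80.2×10³)(8.6⁴)/(8·54.0³·9) = 38.695 N/mm
U = ½kδ² = 0.5 × 38.695 × 55.7² = 60025 N·mm = 60.025 J

60.0 J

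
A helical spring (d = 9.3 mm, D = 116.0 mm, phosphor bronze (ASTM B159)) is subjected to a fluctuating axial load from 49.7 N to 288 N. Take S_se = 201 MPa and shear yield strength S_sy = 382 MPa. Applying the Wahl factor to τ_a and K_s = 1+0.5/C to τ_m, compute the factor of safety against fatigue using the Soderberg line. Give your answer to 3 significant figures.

C = D/d = 116.0/9.3 = 12.4731; K_W = (4C−1)/(4C−4)+0.615/C = 1.1147; K_s = 1+0.5/C = 1.0401
F_a = (F_max−F_min)/2 = 119.15 N; F_m = (F_max+F_min)/2 = 168.85 N
τ_a = K_W·8F_aD/(πd³) = 1.1147 × 43.757 = 48.774 MPa
τ_m = K_s·8F_mD/(πd³) = 1.0401 × 62.008 = 64.494 MPa
Soderberg: 1/n_f = τ_a/S_se + τ_m/S_sy = 48.774/201 + 64.494/382 = 0.24266 + 0.16883 = 0.41149
n_f = 1/0.41149 = 2.43

2.43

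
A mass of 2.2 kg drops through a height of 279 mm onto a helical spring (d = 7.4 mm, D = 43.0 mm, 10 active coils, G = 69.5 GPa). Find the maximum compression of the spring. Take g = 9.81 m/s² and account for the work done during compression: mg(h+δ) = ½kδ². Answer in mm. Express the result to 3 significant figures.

k = Gd⁴/(8D³N_a) = (69.5×10³)(7.4⁴)/(8·43.0³·10) = 32.765 N/mm
W = mg = 2.2 × 9.81 = 21.582 N
½kδ² − Wδ − Wh = 0 → δ = (W + √(W² + 2kWh))/k
δ = (21.582 + √(465.78 + 394586))/32.765 = (21.582 + 628.53)/32.765 = 19.841 mm

19.8 mm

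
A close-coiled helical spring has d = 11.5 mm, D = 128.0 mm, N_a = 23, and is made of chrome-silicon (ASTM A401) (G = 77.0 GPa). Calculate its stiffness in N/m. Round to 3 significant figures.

k = Gd⁴/(8D³N_a) = (77.0×10³ × 11.5⁴) / (8 × 128.0³ × 23)
  = 1.34673e+09 / 3.85876e+08 = 3.4901 N/mm = 3490.1 N/m

3490 N/m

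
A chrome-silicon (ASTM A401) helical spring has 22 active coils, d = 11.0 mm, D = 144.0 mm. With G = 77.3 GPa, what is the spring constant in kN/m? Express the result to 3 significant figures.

2.15 kN/m

k = Gd⁴/(8D³N_a) = (77.3×10³ × 11.0⁴) / (8 × 144.0³ × 22)
  = 1.13175e+09 / 5.25533e+08 = 2.1535 N/mm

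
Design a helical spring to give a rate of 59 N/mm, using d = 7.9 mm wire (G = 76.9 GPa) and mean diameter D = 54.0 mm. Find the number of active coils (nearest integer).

N_a = Gd⁴/(8D³k) = (76.9×10³ × 7.9⁴)/(8 × 54.0³ × 59)
    = 2.99526e+08 / 7.4323e+07 = 4.03 → 4 coils

4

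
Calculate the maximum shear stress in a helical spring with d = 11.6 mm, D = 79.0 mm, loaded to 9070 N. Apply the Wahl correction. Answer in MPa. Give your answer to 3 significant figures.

1430 MPa

Spring index C = D/d = 79.0/11.6 = 6.8103
K_W = (4C−1)/(4C−4) + 0.615/C = 26.241/23.241 + 0.0903 = 1.2194
τ₀ = 8FD/(πd³) = 8·9070·79.0/(π·11.6³) = 5.73224e+06/4903.7 = 1169 MPa
τ_max = K·τ₀ = 1.2194 × 1169 = 1425.4 MPa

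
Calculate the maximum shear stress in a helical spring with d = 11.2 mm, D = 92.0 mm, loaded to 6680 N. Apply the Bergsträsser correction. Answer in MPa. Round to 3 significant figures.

1300 MPa

Spring index C = D/d = 92.0/11.2 = 8.2143
K_B = (4C+2)/(4C−3) = 34.857/29.857 = 1.1675
τ₀ = 8FD/(πd³) = 8·6680·92.0/(π·11.2³) = 4.91648e+06/4413.7 = 1113.9 MPa
τ_max = K·τ₀ = 1.1675 × 1113.9 = 1300.5 MPa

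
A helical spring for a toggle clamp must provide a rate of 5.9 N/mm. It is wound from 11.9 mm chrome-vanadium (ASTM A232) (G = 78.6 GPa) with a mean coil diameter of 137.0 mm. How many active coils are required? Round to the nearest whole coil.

N_a = Gd⁴/(8D³k) = (78.6×10³ × 11.9⁴)/(8 × 137.0³ × 5.9)
    = 1.5762e+09 / 1.21368e+08 = 12.99 → 13 coils

13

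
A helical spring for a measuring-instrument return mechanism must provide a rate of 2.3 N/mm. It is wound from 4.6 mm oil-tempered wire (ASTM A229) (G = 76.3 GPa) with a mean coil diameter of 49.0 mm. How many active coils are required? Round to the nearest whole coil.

16

N_a = Gd⁴/(8D³k) = (76.3×10³ × 4.6⁴)/(8 × 49.0³ × 2.3)
    = 3.4163e+07 / 2.16474e+06 = 15.78 → 16 coils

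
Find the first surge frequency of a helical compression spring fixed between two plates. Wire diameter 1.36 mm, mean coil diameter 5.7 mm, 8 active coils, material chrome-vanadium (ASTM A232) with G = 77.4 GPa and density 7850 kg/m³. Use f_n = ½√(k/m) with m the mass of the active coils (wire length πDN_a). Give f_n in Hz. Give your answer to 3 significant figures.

1850 Hz

k = Gd⁴/(8D³N_a) = (77.4×10³)(1.36⁴)/(8·5.7³·8) = 22.34 N/mm = 22340 N/m
Wire length L = πDN_a = π·5.7·8 = 143.26 mm
m = ρ·(πd²/4)·L = 7850 × 1.4527×10⁻⁶ m² × 0.14326 m = 0.0016336 kg
f_n = ½√(k/m) = 0.5·√(22340/0.0016336) = 0.5·√(1.3675e+07) = 1849 Hz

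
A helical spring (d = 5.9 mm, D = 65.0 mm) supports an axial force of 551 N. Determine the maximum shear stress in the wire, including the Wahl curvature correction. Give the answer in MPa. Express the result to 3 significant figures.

Spring index C = D/d = 65.0/5.9 = 11.0169
K_W = (4C−1)/(4C−4) + 0.615/C = 43.068/40.068 + 0.0558 = 1.1307
τ₀ = 8FD/(πd³) = 8·551·65.0/(π·5.9³) = 286520/645.22 = 444.07 MPa
τ_max = K·τ₀ = 1.1307 × 444.07 = 502.11 MPa

502 MPa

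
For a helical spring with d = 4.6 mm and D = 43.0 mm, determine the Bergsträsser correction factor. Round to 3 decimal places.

C = D/d = 43.0/4.6 = 9.3478
K_B = (4C+2)/(4C−3) = 39.391/34.391 = 1.1454

1.145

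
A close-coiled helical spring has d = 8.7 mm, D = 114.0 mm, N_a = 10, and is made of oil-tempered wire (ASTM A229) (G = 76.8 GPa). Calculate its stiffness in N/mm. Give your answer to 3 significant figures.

3.71 N/mm

k = Gd⁴/(8D³N_a) = (76.8×10³ × 8.7⁴) / (8 × 114.0³ × 10)
  = 4.39985e+08 / 1.18524e+08 = 3.7122 N/mm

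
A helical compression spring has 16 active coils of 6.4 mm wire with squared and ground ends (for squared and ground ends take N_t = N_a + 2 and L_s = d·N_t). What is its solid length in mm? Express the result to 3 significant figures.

115 mm

squared and ground ends: N_t = N_a + 2 = 16 + 2 = 18
L_s = d·N_t = 6.4 × 18 = 115.2 mm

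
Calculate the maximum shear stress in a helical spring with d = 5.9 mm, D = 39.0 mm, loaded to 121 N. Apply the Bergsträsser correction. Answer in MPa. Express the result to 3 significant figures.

71.0 MPa

Spring index C = D/d = 39.0/5.9 = 6.6102
K_B = (4C+2)/(4C−3) = 28.441/23.441 = 1.2133
τ₀ = 8FD/(πd³) = 8·121·39.0/(π·5.9³) = 37752/645.22 = 58.511 MPa
τ_max = K·τ₀ = 1.2133 × 58.511 = 70.991 MPa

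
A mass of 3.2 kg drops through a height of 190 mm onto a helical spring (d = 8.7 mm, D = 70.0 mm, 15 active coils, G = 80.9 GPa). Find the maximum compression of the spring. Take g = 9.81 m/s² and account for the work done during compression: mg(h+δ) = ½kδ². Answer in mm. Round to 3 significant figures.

35.5 mm

k = Gd⁴/(8D³N_a) = (80.9×10³)(8.7⁴)/(8·70.0³·15) = 11.26 N/mm
W = mg = 3.2 × 9.81 = 31.392 N
½kδ² − Wδ − Wh = 0 → δ = (W + √(W² + 2kWh))/k
δ = (31.392 + √(985.46 + 134324))/11.26 = (31.392 + 367.84)/11.26 = 35.455 mm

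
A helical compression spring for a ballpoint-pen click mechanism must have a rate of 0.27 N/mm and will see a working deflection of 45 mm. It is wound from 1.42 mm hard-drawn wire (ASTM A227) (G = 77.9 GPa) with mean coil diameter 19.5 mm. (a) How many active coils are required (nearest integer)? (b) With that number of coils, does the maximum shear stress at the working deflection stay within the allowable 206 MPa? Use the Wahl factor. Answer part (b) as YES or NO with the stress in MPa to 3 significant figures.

N_a = Gd⁴/(8D³k) = (77.9×10³)(1.42⁴)/(8·19.5³·0.27) = 19.78 → N_a = 20
Actual rate k = Gd⁴/(8D³·20) = 0.26697 N/mm
Working load F = kδ = 0.26697·45 = 12.014 N
C = 19.5/1.42 = 13.7324; K_W = (4C−1)/(4C−4)+0.615/C = 1.1037
τ_max = K_W·8FD/(πd³) = 1.1037·208.35 = 229.95 MPa
τ_max > 206 MPa → exceeds allowable

(a) 20 coils; (b) NO, τ_max = 230 MPa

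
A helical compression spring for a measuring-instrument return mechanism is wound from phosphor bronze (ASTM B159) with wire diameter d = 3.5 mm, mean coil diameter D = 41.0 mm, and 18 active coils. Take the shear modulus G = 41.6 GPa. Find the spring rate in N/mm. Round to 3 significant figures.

k = Gd⁴/(8D³N_a) = (41.6×10³ × 3.5⁴) / (8 × 41.0³ × 18)
  = 6.2426e+06 / 9.92462e+06 = 0.629 N/mm

0.629 N/mm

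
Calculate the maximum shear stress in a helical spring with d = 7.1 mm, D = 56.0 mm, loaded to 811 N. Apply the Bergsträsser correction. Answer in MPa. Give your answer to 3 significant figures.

380 MPa

Spring index C = D/d = 56.0/7.1 = 7.8873
K_B = (4C+2)/(4C−3) = 33.549/28.549 = 1.1751
τ₀ = 8FD/(πd³) = 8·811·56.0/(π·7.1³) = 363328/1124.4 = 323.13 MPa
τ_max = K·τ₀ = 1.1751 × 323.13 = 379.72 MPa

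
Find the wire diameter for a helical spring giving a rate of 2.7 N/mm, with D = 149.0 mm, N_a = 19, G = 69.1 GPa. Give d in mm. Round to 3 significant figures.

d = (8D³N_a·k / G)^(1/4) = (8·149.0³·19·2.7 / (69.1×10³))^0.25
  = (19647)^0.25 = 11.8392 mm

11.8 mm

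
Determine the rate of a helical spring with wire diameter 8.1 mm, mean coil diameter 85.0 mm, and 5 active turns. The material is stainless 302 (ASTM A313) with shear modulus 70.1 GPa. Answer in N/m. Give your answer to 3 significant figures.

12300 N/m

k = Gd⁴/(8D³N_a) = (70.1×10³ × 8.1⁴) / (8 × 85.0³ × 5)
  = 3.01758e+08 / 2.4565e+07 = 12.284 N/mm = 12284 N/m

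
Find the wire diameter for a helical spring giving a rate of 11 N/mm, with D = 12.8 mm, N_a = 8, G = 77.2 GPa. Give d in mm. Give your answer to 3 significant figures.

d = (8D³N_a·k / G)^(1/4) = (8·12.8³·8·11 / (77.2×10³))^0.25
  = (19.124)^0.25 = 2.0912 mm

2.09 mm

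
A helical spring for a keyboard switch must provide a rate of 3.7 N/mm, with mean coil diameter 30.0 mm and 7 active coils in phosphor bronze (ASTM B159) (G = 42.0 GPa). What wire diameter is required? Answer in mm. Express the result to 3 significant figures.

d = (8D³N_a·k / G)^(1/4) = (8·30.0³·7·3.7 / (42.0×10³))^0.25
  = (133.2)^0.25 = 3.3972 mm

3.40 mm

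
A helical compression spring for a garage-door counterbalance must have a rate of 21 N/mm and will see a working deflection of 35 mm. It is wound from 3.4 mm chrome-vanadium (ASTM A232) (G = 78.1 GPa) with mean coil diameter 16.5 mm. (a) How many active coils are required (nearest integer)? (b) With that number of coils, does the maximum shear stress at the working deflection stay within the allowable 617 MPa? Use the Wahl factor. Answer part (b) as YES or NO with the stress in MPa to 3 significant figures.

(a) 14 coils; (b) NO, τ_max = 1030 MPa

N_a = Gd⁴/(8D³k) = (78.1×10³)(3.4⁴)/(8·16.5³·21) = 13.83 → N_a = 14
Actual rate k = Gd⁴/(8D³·14) = 20.744 N/mm
Working load F = kδ = 20.744·35 = 726.05 N
C = 16.5/3.4 = 4.8529; K_W = (4C−1)/(4C−4)+0.615/C = 1.3214
τ_max = K_W·8FD/(πd³) = 1.3214·776.16 = 1025.6 MPa
τ_max > 617 MPa → exceeds allowable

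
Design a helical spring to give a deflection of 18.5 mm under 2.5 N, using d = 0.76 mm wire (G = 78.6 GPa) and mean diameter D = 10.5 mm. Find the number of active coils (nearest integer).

Required rate k = F/δ = 2.5/18.5 = 0.13514 N/mm
N_a = Gd⁴/(8D³k) = (78.6×10³ × 0.76⁴)/(8 × 10.5³ × 0.13514)
    = 26222.7 / 1251.49 = 20.95 → 21 coils

21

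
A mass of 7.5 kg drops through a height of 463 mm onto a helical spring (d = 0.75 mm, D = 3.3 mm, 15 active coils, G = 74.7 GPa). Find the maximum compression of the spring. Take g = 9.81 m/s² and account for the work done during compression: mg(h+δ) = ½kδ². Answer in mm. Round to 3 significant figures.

126 mm

k = Gd⁴/(8D³N_a) = (74.7×10³)(0.75⁴)/(8·3.3³·15) = 5.4808 N/mm
W = mg = 7.5 × 9.81 = 73.575 N
½kδ² − Wδ − Wh = 0 → δ = (W + √(W² + 2kWh))/k
δ = (73.575 + √(5413.3 + 373408))/5.4808 = (73.575 + 615.48)/5.4808 = 125.72 mm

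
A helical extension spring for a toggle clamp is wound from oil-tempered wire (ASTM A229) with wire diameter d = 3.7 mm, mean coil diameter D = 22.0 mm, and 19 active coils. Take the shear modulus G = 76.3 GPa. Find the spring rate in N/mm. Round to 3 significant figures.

k = Gd⁴/(8D³N_a) = (76.3×10³ × 3.7⁴) / (8 × 22.0³ × 19)
  = 1.42998e+07 / 1.6185e+06 = 8.8353 N/mm

8.84 N/mm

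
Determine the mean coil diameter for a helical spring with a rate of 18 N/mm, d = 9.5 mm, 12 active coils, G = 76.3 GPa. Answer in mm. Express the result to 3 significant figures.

D = (Gd⁴/(8N_a·k))^(1/3) = (76.3×10³·9.5⁴/(8·12·18))^(1/3)
  = (359646)^(1/3) = 71.1145 mm

71.1 mm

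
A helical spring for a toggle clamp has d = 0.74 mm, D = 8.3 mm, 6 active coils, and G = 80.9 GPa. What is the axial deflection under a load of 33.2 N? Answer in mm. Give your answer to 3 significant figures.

37.6 mm

k = Gd⁴/(8D³N_a) = (80.9×10³)(0.74⁴)/(8·8.3³·6) = 0.88389 N/mm
δ = F/k = 33.2 / 0.88389 = 37.561 mm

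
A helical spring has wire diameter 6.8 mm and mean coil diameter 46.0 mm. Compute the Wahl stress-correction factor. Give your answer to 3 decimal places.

1.221

C = D/d = 46.0/6.8 = 6.7647
K_W = (4C−1)/(4C−4) + 0.615/C = 26.059/23.059 + 0.0909 = 1.2210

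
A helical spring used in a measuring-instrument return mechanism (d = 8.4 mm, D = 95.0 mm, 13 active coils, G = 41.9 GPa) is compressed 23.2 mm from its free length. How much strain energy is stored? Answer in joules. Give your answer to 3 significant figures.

k = Gd⁴/(8D³N_a) = (41.9×10³)(8.4⁴)/(8·95.0³·13) = 2.3395 N/mm
U = ½kδ² = 0.5 × 2.3395 × 23.2² = 629.61 N·mm = 0.62961 J

0.630 J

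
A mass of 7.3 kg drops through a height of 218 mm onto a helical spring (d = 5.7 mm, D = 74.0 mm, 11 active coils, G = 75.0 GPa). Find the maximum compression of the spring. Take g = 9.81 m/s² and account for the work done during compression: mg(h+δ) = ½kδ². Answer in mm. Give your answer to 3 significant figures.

155 mm

k = Gd⁴/(8D³N_a) = (75.0×10³)(5.7⁴)/(8·74.0³·11) = 2.2202 N/mm
W = mg = 7.3 × 9.81 = 71.613 N
½kδ² − Wδ − Wh = 0 → δ = (W + √(W² + 2kWh))/k
δ = (71.613 + √(5128.4 + 69320.4))/2.2202 = (71.613 + 272.85)/2.2202 = 155.15 mm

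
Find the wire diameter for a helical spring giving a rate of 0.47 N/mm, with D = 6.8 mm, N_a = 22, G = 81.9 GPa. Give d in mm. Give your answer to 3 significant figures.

0.751 mm

d = (8D³N_a·k / G)^(1/4) = (8·6.8³·22·0.47 / (81.9×10³))^0.25
  = (0.31758)^0.25 = 0.7507 mm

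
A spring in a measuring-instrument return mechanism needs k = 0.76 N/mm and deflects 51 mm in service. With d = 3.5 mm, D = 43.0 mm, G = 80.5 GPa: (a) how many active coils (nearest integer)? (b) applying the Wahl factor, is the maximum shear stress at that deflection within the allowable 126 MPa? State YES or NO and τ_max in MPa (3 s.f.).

(a) 25 coils; (b) YES, τ_max = 110 MPa

N_a = Gd⁴/(8D³k) = (80.5×10³)(3.5⁴)/(8·43.0³·0.76) = 24.99 → N_a = 25
Actual rate k = Gd⁴/(8D³·25) = 0.75968 N/mm
Working load F = kδ = 0.75968·51 = 38.744 N
C = 43.0/3.5 = 12.2857; K_W = (4C−1)/(4C−4)+0.615/C = 1.1165
τ_max = K_W·8FD/(πd³) = 1.1165·98.948 = 110.48 MPa
τ_max ≤ 126 MPa → acceptable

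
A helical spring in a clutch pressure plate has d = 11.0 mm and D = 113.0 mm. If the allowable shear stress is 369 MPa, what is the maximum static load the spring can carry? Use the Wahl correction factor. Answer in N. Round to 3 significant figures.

C = D/d = 113.0/11.0 = 10.2727
K_W = (4C−1)/(4C−4) + 0.615/C = 40.091/37.091 + 0.0599 = 1.1407
τ_max = K·8FD/(πd³) → F_max = τ_allow·πd³/(8DK)
F_max = 369·π·11.0³/(8·113.0·1.1407) = 1.543e+06/1031.2 = 1496.2 N

1500 N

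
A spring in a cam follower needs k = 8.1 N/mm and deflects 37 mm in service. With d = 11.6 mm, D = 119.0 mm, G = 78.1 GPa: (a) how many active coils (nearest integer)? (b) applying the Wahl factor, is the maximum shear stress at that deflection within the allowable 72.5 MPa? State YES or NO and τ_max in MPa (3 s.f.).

N_a = Gd⁴/(8D³k) = (78.1×10³)(11.6⁴)/(8·119.0³·8.1) = 12.95 → N_a = 13
Actual rate k = Gd⁴/(8D³·13) = 8.0688 N/mm
Working load F = kδ = 8.0688·37 = 298.55 N
C = 119.0/11.6 = 10.2586; K_W = (4C−1)/(4C−4)+0.615/C = 1.1410
τ_max = K_W·8FD/(πd³) = 1.1410·57.959 = 66.129 MPa
τ_max ≤ 72.5 MPa → acceptable

(a) 13 coils; (b) YES, τ_max = 66.1 MPa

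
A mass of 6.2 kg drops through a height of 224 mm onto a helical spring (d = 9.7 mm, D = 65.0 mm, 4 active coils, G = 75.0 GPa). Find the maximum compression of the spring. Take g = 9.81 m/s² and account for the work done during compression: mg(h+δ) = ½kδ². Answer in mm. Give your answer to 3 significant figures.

19.8 mm

k = Gd⁴/(8D³N_a) = (75.0×10³)(9.7⁴)/(8·65.0³·4) = 75.554 N/mm
W = mg = 6.2 × 9.81 = 60.822 N
½kδ² − Wδ − Wh = 0 → δ = (W + √(W² + 2kWh))/k
δ = (60.822 + √(3699.3 + 2.05872e+06))/75.554 = (60.822 + 1436.1)/75.554 = 19.813 mm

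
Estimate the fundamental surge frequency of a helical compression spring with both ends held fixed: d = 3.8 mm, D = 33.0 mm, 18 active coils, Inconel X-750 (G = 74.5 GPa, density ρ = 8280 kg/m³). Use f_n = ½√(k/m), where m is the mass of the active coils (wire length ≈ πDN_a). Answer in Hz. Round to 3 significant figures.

65.4 Hz

k = Gd⁴/(8D³N_a) = (74.5×10³)(3.8⁴)/(8·33.0³·18) = 3.0018 N/mm = 3001.8 N/m
Wire length L = πDN_a = π·33.0·18 = 1866.1 mm
m = ρ·(πd²/4)·L = 8280 × 11.341×10⁻⁶ m² × 1.8661 m = 0.17524 kg
f_n = ½√(k/m) = 0.5·√(3001.8/0.17524) = 0.5·√(17130) = 65.441 Hz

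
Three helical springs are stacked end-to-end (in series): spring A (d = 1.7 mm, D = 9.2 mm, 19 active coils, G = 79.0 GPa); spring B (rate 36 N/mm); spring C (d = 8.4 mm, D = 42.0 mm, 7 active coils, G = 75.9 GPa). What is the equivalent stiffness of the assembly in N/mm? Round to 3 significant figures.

4.58 N/mm

k_A = Gd⁴/(8D³N_a) = (79.0×10³)(1.7⁴)/(8·9.2³·19) = 5.5746 N/mm
k_C = Gd⁴/(8D³N_a) = (75.9×10³)(8.4⁴)/(8·42.0³·7) = 91.08 N/mm
Series: 1/k_eq = 1/5.5746 + 1/36 + 1/91.08 = 0.21814; k_eq = 4.5842 N/mm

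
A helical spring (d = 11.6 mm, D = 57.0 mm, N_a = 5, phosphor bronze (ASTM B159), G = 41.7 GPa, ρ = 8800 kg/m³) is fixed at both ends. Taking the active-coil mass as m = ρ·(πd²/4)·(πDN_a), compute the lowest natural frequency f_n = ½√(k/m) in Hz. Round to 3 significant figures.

k = Gd⁴/(8D³N_a) = (41.7×10³)(11.6⁴)/(8·57.0³·5) = 101.93 N/mm = 1.0193e+05 N/m
Wire length L = πDN_a = π·57.0·5 = 895.35 mm
m = ρ·(πd²/4)·L = 8800 × 105.68×10⁻⁶ m² × 0.89535 m = 0.83269 kg
f_n = ½√(k/m) = 0.5·√(1.0193e+05/0.83269) = 0.5·√(1.2241e+05) = 174.93 Hz

175 Hz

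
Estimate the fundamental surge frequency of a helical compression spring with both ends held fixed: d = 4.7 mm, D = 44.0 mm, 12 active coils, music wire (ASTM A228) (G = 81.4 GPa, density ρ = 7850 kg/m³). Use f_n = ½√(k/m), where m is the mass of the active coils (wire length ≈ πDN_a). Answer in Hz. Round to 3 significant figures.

73.3 Hz

k = Gd⁴/(8D³N_a) = (81.4×10³)(4.7⁴)/(8·44.0³·12) = 4.8572 N/mm = 4857.2 N/m
Wire length L = πDN_a = π·44.0·12 = 1658.8 mm
m = ρ·(πd²/4)·L = 7850 × 17.349×10⁻⁶ m² × 1.6588 m = 0.22591 kg
f_n = ½√(k/m) = 0.5·√(4857.2/0.22591) = 0.5·√(21500) = 73.315 Hz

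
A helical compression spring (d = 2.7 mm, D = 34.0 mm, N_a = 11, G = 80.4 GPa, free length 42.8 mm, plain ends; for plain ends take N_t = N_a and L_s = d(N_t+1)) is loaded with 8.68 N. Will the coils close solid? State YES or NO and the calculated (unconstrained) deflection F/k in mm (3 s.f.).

NO, δ = 7.03 mm

k = Gd⁴/(8D³N_a) = (80.4×10³)(2.7⁴)/(8·34.0³·11) = 1.2354 N/mm
N_t = 11; L_s = 2.7·12 = 32.4 mm; δ_solid = L₀ − L_s = 42.8 − 32.4 = 10.4 mm
δ = F/k = 8.68/1.2354 = 7.0263 mm
δ < δ_solid → spring does not go solid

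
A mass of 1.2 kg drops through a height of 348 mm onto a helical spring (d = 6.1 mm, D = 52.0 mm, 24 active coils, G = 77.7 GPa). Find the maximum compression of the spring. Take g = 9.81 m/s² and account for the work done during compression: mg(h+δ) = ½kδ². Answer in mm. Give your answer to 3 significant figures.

k = Gd⁴/(8D³N_a) = (77.7×10³)(6.1⁴)/(8·52.0³·24) = 3.985 N/mm
W = mg = 1.2 × 9.81 = 11.772 N
½kδ² − Wδ − Wh = 0 → δ = (W + √(W² + 2kWh))/k
δ = (11.772 + √(138.58 + 32650.4))/3.985 = (11.772 + 181.08)/3.985 = 48.394 mm

48.4 mm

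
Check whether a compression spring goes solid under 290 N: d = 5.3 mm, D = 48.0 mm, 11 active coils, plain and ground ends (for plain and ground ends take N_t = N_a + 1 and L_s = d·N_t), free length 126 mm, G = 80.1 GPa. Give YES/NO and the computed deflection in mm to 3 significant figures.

NO, δ = 44.7 mm

k = Gd⁴/(8D³N_a) = (80.1×10³)(5.3⁴)/(8·48.0³·11) = 6.4943 N/mm
N_t = 12; L_s = 5.3·12 = 63.6 mm; δ_solid = L₀ − L_s = 126 − 63.6 = 62.4 mm
δ = F/k = 290/6.4943 = 44.655 mm
δ < δ_solid → spring does not go solid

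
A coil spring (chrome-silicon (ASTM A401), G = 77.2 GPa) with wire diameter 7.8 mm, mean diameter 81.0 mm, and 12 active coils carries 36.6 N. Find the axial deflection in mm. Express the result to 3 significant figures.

k = Gd⁴/(8D³N_a) = (77.2×10³)(7.8⁴)/(8·81.0³·12) = 5.601 N/mm
δ = F/k = 36.6 / 5.601 = 6.5345 mm

6.53 mm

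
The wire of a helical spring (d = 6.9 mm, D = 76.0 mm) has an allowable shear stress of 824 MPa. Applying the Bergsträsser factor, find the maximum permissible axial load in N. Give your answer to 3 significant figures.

C = D/d = 76.0/6.9 = 11.0145
K_B = (4C+2)/(4C−3) = 46.058/41.058 = 1.1218
τ_max = K·8FD/(πd³) → F_max = τ_allow·πd³/(8DK)
F_max = 824·π·6.9³/(8·76.0·1.1218) = 8.504e+05/682.04 = 1246.8 N

1250 N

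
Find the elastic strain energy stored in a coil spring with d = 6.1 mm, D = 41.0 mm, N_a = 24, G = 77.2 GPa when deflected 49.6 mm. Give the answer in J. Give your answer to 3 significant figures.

k = Gd⁴/(8D³N_a) = (77.2×10³)(6.1⁴)/(8·41.0³·24) = 8.0776 N/mm
U = ½kδ² = 0.5 × 8.0776 × 49.6² = 9936.1 N·mm = 9.9361 J

9.94 J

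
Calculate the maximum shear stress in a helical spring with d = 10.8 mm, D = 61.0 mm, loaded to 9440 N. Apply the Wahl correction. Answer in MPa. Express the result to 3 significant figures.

Spring index C = D/d = 61.0/10.8 = 5.6481
K_W = (4C−1)/(4C−4) + 0.615/C = 21.593/18.593 + 0.1089 = 1.2702
τ₀ = 8FD/(πd³) = 8·9440·61.0/(π·10.8³) = 4.60672e+06/3957.5 = 1164 MPa
τ_max = K·τ₀ = 1.2702 × 1164 = 1478.6 MPa

1480 MPa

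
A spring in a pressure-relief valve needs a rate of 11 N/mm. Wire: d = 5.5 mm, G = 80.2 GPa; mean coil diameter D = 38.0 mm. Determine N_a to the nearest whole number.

15

N_a = Gd⁴/(8D³k) = (80.2×10³ × 5.5⁴)/(8 × 38.0³ × 11)
    = 7.3388e+07 / 4.82874e+06 = 15.2 → 15 coils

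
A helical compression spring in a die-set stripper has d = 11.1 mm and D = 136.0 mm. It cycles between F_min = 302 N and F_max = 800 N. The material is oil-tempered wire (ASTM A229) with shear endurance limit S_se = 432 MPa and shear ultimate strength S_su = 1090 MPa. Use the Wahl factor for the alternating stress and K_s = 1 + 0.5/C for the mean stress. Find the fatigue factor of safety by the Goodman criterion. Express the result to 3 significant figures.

3.38

C = D/d = 136.0/11.1 = 12.2523; K_W = (4C−1)/(4C−4)+0.615/C = 1.1168; K_s = 1+0.5/C = 1.0408
F_a = (F_max−F_min)/2 = 249 N; F_m = (F_max+F_min)/2 = 551 N
τ_a = K_W·8F_aD/(πd³) = 1.1168 × 63.054 = 70.421 MPa
τ_m = K_s·8F_mD/(πd³) = 1.0408 × 139.53 = 145.22 MPa
Goodman: 1/n_f = τ_a/S_se + τ_m/S_su = 70.421/432 + 145.22/1090 = 0.16301 + 0.13323 = 0.29624
n_f = 1/0.29624 = 3.376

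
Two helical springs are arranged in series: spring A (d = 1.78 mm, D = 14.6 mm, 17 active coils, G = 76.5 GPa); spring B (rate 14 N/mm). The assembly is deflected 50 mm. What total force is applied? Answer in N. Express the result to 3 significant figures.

80.3 N

k_A = Gd⁴/(8D³N_a) = (76.5×10³)(1.78⁴)/(8·14.6³·17) = 1.8144 N/mm
Series: 1/k_eq = 1/1.8144 + 1/14 = 0.62256; k_eq = 1.6063 N/mm
F = k_eq·δ = 1.6063·50 = 80.313 N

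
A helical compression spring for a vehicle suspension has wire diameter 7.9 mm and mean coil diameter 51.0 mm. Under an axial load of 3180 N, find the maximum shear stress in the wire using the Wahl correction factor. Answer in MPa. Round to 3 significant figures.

1030 MPa

Spring index C = D/d = 51.0/7.9 = 6.4557
K_W = (4C−1)/(4C−4) + 0.615/C = 24.823/21.823 + 0.0953 = 1.2327
τ₀ = 8FD/(πd³) = 8·3180·51.0/(π·7.9³) = 1.29744e+06/1548.9 = 837.64 MPa
τ_max = K·τ₀ = 1.2327 × 837.64 = 1032.6 MPa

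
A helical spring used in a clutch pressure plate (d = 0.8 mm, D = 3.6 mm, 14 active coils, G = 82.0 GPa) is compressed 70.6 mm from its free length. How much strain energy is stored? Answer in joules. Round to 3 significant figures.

16.0 J

k = Gd⁴/(8D³N_a) = (82.0×10³)(0.8⁴)/(8·3.6³·14) = 6.4276 N/mm
U = ½kδ² = 0.5 × 6.4276 × 70.6² = 16019 N·mm = 16.019 J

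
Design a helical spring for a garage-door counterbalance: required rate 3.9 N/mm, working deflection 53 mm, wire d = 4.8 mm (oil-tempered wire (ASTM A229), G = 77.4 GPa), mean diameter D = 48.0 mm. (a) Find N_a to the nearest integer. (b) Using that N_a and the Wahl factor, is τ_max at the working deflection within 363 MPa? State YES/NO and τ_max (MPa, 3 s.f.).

(a) 12 coils; (b) YES, τ_max = 260 MPa

N_a = Gd⁴/(8D³k) = (77.4×10³)(4.8⁴)/(8·48.0³·3.9) = 11.91 → N_a = 12
Actual rate k = Gd⁴/(8D³·12) = 3.87 N/mm
Working load F = kδ = 3.87·53 = 205.11 N
C = 48.0/4.8 = 10.0000; K_W = (4C−1)/(4C−4)+0.615/C = 1.1448
τ_max = K_W·8FD/(πd³) = 1.1448·226.7 = 259.53 MPa
τ_max ≤ 363 MPa → acceptable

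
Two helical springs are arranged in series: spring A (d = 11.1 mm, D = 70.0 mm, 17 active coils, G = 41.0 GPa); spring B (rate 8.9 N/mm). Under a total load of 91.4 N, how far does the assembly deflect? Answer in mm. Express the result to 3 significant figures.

17.1 mm

k_A = Gd⁴/(8D³N_a) = (41.0×10³)(11.1⁴)/(8·70.0³·17) = 13.343 N/mm
Series: 1/k_eq = 1/13.343 + 1/8.9 = 0.18731; k_eq = 5.3388 N/mm
δ = F/k_eq = 91.4/5.3388 = 17.12 mm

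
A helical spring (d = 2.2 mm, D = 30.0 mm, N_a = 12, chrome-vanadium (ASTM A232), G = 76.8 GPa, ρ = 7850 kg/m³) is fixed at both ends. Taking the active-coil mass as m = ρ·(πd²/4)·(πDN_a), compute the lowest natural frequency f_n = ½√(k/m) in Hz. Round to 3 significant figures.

71.7 Hz

k = Gd⁴/(8D³N_a) = (76.8×10³)(2.2⁴)/(8·30.0³·12) = 0.69409 N/mm = 694.09 N/m
Wire length L = πDN_a = π·30.0·12 = 1131 mm
m = ρ·(πd²/4)·L = 7850 × 3.8013×10⁻⁶ m² × 1.131 m = 0.033749 kg
f_n = ½√(k/m) = 0.5·√(694.09/0.033749) = 0.5·√(20566) = 71.705 Hz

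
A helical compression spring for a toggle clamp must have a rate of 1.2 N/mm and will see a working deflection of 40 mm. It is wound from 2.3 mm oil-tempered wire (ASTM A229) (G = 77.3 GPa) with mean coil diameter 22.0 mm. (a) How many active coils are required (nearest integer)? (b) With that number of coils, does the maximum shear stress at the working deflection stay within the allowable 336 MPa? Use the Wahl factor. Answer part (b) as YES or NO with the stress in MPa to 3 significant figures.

(a) 21 coils; (b) YES, τ_max = 257 MPa

N_a = Gd⁴/(8D³k) = (77.3×10³)(2.3⁴)/(8·22.0³·1.2) = 21.16 → N_a = 21
Actual rate k = Gd⁴/(8D³·21) = 1.2092 N/mm
Working load F = kδ = 1.2092·40 = 48.37 N
C = 22.0/2.3 = 9.5652; K_W = (4C−1)/(4C−4)+0.615/C = 1.1519
τ_max = K_W·8FD/(πd³) = 1.1519·222.72 = 256.54 MPa
τ_max ≤ 336 MPa → acceptable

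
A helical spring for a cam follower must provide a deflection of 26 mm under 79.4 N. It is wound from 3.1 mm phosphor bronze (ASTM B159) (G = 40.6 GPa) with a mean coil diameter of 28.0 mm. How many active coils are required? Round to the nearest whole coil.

Required rate k = F/δ = 79.4/26 = 3.0538 N/mm
N_a = Gd⁴/(8D³k) = (40.6×10³ × 3.1⁴)/(8 × 28.0³ × 3.0538)
    = 3.7495e+06 / 536304 = 6.991 → 7 coils

7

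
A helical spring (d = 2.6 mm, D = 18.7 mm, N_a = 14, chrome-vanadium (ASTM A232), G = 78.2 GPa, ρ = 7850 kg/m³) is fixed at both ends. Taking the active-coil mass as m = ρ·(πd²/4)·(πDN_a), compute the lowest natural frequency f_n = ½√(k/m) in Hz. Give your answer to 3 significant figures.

189 Hz

k = Gd⁴/(8D³N_a) = (78.2×10³)(2.6⁴)/(8·18.7³·14) = 4.8793 N/mm = 4879.3 N/m
Wire length L = πDN_a = π·18.7·14 = 822.47 mm
m = ρ·(πd²/4)·L = 7850 × 5.3093×10⁻⁶ m² × 0.82247 m = 0.034279 kg
f_n = ½√(k/m) = 0.5·√(4879.3/0.034279) = 0.5·√(1.4234e+05) = 188.64 Hz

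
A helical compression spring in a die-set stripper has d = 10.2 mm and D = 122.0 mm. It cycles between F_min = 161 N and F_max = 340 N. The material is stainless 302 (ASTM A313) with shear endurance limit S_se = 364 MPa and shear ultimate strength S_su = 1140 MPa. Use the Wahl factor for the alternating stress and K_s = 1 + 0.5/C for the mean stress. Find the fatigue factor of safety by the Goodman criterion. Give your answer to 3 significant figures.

6.77

C = D/d = 122.0/10.2 = 11.9608; K_W = (4C−1)/(4C−4)+0.615/C = 1.1198; K_s = 1+0.5/C = 1.0418
F_a = (F_max−F_min)/2 = 89.5 N; F_m = (F_max+F_min)/2 = 250.5 N
τ_a = K_W·8F_aD/(πd³) = 1.1198 × 26.201 = 29.341 MPa
τ_m = K_s·8F_mD/(πd³) = 1.0418 × 73.334 = 76.4 MPa
Goodman: 1/n_f = τ_a/S_se + τ_m/S_su = 29.341/364 + 76.4/1140 = 0.08061 + 0.06702 = 0.14763
n_f = 1/0.14763 = 6.774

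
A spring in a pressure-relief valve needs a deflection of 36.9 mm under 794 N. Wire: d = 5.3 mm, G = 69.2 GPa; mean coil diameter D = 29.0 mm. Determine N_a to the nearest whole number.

Required rate k = F/δ = 794/36.9 = 21.518 N/mm
N_a = Gd⁴/(8D³k) = (69.2×10³ × 5.3⁴)/(8 × 29.0³ × 21.518)
    = 5.46021e+07 / 4.19834e+06 = 13.01 → 13 coils

13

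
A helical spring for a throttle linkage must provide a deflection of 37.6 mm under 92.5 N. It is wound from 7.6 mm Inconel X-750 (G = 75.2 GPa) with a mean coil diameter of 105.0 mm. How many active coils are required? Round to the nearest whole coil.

11

Required rate k = F/δ = 92.5/37.6 = 2.4601 N/mm
N_a = Gd⁴/(8D³k) = (75.2×10³ × 7.6⁴)/(8 × 105.0³ × 2.4601)
    = 2.50884e+08 / 2.2783e+07 = 11.01 → 11 coils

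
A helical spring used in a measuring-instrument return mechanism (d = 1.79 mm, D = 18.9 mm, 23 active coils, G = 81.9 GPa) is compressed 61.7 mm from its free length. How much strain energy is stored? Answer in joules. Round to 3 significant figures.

1.29 J

k = Gd⁴/(8D³N_a) = (81.9×10³)(1.79⁴)/(8·18.9³·23) = 0.67685 N/mm
U = ½kδ² = 0.5 × 0.67685 × 61.7² = 1288.3 N·mm = 1.2883 J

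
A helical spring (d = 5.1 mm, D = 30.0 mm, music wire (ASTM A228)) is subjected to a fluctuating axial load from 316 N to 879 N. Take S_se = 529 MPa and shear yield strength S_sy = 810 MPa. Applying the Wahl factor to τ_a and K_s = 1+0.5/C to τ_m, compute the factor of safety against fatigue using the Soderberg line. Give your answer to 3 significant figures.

1.18

C = D/d = 30.0/5.1 = 5.8824; K_W = (4C−1)/(4C−4)+0.615/C = 1.2582; K_s = 1+0.5/C = 1.0850
F_a = (F_max−F_min)/2 = 281.5 N; F_m = (F_max+F_min)/2 = 597.5 N
τ_a = K_W·8F_aD/(πd³) = 1.2582 × 162.12 = 203.97 MPa
τ_m = K_s·8F_mD/(πd³) = 1.0850 × 344.1 = 373.35 MPa
Soderberg: 1/n_f = τ_a/S_se + τ_m/S_sy = 203.97/529 + 373.35/810 = 0.38558 + 0.46093 = 0.84651
n_f = 1/0.84651 = 1.181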